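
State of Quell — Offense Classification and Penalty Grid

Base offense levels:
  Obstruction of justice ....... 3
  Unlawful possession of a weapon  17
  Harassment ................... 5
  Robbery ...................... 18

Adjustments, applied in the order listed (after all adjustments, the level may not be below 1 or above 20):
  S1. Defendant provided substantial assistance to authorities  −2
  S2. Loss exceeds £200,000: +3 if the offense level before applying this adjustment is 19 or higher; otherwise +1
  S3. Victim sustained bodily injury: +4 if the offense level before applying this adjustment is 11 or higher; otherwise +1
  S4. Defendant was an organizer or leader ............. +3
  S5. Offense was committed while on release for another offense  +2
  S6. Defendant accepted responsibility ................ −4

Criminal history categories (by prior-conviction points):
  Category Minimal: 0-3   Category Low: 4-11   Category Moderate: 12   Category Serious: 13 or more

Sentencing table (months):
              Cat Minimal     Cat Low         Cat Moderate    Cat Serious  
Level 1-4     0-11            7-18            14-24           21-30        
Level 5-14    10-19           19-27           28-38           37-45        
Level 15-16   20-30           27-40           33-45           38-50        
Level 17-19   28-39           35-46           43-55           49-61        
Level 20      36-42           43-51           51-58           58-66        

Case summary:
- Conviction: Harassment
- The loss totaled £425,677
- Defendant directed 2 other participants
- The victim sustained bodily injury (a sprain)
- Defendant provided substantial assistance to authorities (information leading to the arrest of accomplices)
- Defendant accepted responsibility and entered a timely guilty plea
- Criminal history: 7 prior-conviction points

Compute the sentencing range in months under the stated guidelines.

Base offense level for harassment: 5.
S1 applies: 5 − 2 = 3.
S2 applies (level before this adjustment is 3 < 19, so +1): 3 + 1 = 4.
S3 applies (level before this adjustment is 4 < 11, so +1): 4 + 1 = 5.
S4 applies: 5 + 3 = 8.
S6 applies: 8 − 4 = 4.
Final offense level: 4.
Criminal history: 7 prior points → Category Low (4-11).
Level 4 falls in the 1-4 band.
Grid: Level 1-4 × Category Low = 7-18 months.

7-18 months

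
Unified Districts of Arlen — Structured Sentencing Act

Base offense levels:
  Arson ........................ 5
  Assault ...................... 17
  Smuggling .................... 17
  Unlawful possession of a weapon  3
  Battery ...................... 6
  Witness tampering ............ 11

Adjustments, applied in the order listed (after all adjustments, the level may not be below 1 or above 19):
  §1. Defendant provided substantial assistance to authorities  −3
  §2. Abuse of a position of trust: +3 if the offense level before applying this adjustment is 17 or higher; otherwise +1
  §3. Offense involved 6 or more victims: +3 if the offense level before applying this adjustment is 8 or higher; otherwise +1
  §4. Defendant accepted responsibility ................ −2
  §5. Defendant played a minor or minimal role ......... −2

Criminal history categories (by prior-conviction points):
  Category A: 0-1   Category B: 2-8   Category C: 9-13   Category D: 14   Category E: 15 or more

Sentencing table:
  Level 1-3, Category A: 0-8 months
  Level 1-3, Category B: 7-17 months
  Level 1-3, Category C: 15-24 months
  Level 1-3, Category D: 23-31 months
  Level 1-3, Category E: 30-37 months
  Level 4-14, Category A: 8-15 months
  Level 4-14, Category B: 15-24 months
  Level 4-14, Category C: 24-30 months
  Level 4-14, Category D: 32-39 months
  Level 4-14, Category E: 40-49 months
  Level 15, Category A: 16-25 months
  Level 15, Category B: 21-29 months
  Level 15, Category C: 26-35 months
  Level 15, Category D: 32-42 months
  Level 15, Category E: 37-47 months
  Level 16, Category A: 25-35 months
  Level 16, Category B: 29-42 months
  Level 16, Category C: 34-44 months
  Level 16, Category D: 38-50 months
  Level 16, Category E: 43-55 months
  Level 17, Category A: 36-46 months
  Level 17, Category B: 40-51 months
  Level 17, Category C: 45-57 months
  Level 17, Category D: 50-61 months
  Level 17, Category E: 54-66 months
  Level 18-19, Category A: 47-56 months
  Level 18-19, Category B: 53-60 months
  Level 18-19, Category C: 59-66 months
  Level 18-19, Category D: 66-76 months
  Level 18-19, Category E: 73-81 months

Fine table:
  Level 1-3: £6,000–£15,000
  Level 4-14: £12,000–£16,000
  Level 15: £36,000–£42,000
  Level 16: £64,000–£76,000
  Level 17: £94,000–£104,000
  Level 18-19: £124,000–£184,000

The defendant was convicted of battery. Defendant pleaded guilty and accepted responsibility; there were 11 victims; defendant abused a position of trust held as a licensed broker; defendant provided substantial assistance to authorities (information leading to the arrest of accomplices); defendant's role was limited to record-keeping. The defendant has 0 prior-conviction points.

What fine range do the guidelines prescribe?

£6,000–£15,000

Base offense level for battery: 6.
§1 applies: 6 − 3 = 3.
§2 applies (level before this adjustment is 3 < 17, so +1): 3 + 1 = 4.
§3 applies (level before this adjustment is 4 < 8, so +1): 4 + 1 = 5.
§4 applies: 5 − 2 = 3.
§5 applies: 3 − 2 = 1.
Final offense level: 1.
Level 1 falls in the 1-3 band.
Fine table: Level 1-3 → £6,000–£15,000.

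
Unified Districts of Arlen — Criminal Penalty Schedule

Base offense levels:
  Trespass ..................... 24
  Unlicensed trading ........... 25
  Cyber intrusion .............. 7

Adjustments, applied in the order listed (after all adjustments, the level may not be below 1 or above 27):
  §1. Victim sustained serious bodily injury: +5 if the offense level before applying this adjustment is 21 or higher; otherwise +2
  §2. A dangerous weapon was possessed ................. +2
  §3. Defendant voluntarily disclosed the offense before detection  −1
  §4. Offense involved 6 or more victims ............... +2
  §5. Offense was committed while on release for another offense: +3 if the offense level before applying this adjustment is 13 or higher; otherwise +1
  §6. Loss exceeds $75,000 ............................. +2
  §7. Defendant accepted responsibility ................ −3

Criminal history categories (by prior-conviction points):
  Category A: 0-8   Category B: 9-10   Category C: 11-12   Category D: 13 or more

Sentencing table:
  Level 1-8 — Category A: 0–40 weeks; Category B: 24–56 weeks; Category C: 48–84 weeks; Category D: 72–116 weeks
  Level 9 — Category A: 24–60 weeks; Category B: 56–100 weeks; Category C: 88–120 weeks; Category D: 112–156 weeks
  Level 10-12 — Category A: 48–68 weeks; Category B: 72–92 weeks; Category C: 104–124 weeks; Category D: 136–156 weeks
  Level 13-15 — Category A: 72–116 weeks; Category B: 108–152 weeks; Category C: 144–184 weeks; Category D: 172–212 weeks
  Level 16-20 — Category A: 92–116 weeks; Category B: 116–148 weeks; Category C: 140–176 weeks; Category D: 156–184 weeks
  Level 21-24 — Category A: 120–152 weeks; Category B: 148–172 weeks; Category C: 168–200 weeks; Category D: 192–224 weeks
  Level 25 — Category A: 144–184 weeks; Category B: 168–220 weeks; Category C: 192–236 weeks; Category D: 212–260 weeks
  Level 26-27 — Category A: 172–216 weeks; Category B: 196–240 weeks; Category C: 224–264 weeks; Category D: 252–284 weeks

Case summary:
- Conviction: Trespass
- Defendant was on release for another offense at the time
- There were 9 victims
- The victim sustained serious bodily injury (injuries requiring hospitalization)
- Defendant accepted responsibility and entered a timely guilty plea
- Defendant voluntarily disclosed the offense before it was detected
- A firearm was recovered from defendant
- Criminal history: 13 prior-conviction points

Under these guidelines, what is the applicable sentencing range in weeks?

Base offense level for trespass: 24.
§1 applies (level before this adjustment is 24 ≥ 21, so +5): 24 + 5 = 29.
§2 applies: 29 + 2 = 31.
§3 applies: 31 − 1 = 30.
§4 applies: 30 + 2 = 32.
§5 applies (level before this adjustment is 32 ≥ 13, so +3): 32 + 3 = 35.
§7 applies: 35 − 3 = 32.
Level 32 exceeds the maximum of 27; capped at 27.
Final offense level: 27.
Criminal history: 13 prior points → Category D (13+).
Level 27 falls in the 26-27 band.
Grid: Level 26-27 × Category D = 252-284 weeks.

252-284 weeks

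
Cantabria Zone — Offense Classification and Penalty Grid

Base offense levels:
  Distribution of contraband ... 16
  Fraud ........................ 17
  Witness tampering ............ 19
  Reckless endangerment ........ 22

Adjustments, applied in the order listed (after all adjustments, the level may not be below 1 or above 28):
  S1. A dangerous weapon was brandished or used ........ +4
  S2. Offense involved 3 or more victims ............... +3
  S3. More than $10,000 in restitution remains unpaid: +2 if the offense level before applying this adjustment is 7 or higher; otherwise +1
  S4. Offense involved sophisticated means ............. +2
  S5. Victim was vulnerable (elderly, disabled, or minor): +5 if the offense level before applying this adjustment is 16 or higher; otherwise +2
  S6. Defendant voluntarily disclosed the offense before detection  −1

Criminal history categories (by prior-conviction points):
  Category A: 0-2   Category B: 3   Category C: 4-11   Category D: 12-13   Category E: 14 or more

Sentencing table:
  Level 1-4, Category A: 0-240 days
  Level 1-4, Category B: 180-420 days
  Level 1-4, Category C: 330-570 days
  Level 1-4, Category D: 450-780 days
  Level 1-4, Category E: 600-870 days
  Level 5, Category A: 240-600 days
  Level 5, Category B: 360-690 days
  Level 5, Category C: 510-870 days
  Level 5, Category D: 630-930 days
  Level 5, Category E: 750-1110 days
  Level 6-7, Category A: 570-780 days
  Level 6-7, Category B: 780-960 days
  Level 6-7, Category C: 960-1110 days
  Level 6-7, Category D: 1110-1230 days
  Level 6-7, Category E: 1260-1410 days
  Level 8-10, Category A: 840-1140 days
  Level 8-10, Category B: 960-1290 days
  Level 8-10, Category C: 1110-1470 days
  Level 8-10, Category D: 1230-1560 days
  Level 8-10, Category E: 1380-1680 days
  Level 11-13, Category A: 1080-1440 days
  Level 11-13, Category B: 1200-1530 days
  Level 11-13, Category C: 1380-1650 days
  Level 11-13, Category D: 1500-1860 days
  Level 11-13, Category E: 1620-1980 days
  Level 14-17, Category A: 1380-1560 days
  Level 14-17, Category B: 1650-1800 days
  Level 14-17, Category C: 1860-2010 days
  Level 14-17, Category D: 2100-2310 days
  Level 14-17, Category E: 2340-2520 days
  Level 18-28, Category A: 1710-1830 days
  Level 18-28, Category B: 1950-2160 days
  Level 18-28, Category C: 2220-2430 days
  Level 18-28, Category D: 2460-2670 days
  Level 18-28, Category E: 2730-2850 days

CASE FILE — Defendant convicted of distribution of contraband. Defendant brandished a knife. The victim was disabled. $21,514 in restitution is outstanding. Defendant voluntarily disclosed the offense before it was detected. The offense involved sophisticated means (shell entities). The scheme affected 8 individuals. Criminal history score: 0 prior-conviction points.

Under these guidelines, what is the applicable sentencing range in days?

1710-1830 days

Base offense level for distribution of contraband: 16.
S1 applies: 16 + 4 = 20.
S2 applies: 20 + 3 = 23.
S3 applies (level before this adjustment is 23 ≥ 7, so +2): 23 + 2 = 25.
S4 applies: 25 + 2 = 27.
S5 applies (level before this adjustment is 27 ≥ 16, so +5): 27 + 5 = 32.
S6 applies: 32 − 1 = 31.
Level 31 exceeds the maximum of 28; capped at 28.
Final offense level: 28.
Criminal history: 0 prior points → Category A (0-2).
Level 28 falls in the 18-28 band.
Grid: Level 18-28 × Category A = 1710-1830 days.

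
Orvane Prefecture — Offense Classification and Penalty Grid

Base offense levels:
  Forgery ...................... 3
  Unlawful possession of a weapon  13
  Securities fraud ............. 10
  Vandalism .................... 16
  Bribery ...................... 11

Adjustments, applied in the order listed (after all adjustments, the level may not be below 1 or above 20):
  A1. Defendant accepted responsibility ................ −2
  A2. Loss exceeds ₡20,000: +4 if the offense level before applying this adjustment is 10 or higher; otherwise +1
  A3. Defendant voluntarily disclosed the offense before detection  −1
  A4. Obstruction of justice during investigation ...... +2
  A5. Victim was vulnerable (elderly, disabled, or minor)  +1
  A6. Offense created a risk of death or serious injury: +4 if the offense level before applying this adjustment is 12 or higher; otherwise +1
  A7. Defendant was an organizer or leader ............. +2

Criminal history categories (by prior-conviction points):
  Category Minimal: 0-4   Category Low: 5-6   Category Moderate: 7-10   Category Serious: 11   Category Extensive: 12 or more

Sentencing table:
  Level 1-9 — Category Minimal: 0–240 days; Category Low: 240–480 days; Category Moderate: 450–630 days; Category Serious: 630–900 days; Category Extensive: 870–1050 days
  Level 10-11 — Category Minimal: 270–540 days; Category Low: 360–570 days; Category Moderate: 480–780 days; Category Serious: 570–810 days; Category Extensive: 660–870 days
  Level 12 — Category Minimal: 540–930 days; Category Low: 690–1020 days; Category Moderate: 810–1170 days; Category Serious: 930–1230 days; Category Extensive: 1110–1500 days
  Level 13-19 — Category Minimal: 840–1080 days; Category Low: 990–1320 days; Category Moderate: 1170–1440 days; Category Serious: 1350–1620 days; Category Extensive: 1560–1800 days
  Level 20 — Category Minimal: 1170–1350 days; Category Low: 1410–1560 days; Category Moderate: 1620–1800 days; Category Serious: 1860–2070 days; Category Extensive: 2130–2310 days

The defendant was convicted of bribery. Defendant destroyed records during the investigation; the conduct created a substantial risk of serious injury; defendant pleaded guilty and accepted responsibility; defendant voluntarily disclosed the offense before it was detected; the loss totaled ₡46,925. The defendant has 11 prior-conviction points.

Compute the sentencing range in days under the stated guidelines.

930-1230 days

Base offense level for bribery: 11.
A1 applies: 11 − 2 = 9.
A2 applies (level before this adjustment is 9 < 10, so +1): 9 + 1 = 10.
A3 applies: 10 − 1 = 9.
A4 applies: 9 + 2 = 11.
A6 applies (level before this adjustment is 11 < 12, so +1): 11 + 1 = 12.
A7 does not apply.
Final offense level: 12.
Criminal history: 11 prior points → Category Serious (11).
Level 12 falls in the 12 band.
Grid: Level 12 × Category Serious = 930-1230 days.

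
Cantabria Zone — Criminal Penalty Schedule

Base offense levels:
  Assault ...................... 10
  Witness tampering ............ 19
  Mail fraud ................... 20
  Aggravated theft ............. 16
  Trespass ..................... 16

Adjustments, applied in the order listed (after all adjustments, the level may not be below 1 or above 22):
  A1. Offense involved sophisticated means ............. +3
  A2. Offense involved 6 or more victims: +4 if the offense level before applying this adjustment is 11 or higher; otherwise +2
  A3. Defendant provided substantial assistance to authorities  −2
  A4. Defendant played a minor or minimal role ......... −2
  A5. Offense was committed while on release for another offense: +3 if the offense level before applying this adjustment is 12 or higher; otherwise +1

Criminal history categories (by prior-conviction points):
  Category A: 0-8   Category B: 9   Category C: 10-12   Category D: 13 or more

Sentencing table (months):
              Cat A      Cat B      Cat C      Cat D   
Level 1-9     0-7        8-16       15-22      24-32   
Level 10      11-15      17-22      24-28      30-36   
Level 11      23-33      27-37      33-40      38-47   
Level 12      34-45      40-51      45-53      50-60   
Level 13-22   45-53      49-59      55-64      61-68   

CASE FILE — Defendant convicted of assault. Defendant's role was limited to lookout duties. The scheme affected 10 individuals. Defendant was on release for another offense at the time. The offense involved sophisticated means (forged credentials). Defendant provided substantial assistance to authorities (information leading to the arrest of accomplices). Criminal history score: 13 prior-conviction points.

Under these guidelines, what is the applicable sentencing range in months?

Base offense level for assault: 10.
A1 applies: 10 + 3 = 13.
A2 applies (level before this adjustment is 13 ≥ 11, so +4): 13 + 4 = 17.
A3 applies: 17 − 2 = 15.
A4 applies: 15 − 2 = 13.
A5 applies (level before this adjustment is 13 ≥ 12, so +3): 13 + 3 = 16.
Final offense level: 16.
Criminal history: 13 prior points → Category D (13+).
Level 16 falls in the 13-22 band.
Grid: Level 13-22 × Category D = 61-68 months.

61-68 months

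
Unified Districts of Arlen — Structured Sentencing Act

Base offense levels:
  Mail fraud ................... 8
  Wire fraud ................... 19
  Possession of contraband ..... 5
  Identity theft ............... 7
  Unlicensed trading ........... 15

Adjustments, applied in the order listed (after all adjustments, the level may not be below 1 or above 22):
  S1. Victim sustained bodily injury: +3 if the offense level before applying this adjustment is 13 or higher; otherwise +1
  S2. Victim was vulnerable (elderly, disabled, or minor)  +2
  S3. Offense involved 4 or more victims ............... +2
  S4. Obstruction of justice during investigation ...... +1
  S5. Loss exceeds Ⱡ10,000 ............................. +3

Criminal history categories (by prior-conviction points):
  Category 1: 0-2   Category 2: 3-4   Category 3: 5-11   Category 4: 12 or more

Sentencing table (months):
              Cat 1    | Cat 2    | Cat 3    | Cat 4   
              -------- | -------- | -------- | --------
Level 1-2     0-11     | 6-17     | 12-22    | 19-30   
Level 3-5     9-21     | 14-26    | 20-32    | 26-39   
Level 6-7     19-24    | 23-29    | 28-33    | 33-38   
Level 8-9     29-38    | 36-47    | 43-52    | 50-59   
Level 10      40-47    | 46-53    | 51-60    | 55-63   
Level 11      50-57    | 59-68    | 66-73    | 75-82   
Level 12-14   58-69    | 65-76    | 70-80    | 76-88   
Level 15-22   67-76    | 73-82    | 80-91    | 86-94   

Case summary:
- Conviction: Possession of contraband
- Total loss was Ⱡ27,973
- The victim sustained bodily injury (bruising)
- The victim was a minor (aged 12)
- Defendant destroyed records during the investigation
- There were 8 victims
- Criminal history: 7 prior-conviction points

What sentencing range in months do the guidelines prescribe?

Base offense level for possession of contraband: 5.
S1 applies (level before this adjustment is 5 < 13, so +1): 5 + 1 = 6.
S2 applies: 6 + 2 = 8.
S3 applies: 8 + 2 = 10.
S4 applies: 10 + 1 = 11.
S5 applies: 11 + 3 = 14.
Final offense level: 14.
Criminal history: 7 prior points → Category 3 (5-11).
Level 14 falls in the 12-14 band.
Grid: Level 12-14 × Category 3 = 70-80 months.

70-80 months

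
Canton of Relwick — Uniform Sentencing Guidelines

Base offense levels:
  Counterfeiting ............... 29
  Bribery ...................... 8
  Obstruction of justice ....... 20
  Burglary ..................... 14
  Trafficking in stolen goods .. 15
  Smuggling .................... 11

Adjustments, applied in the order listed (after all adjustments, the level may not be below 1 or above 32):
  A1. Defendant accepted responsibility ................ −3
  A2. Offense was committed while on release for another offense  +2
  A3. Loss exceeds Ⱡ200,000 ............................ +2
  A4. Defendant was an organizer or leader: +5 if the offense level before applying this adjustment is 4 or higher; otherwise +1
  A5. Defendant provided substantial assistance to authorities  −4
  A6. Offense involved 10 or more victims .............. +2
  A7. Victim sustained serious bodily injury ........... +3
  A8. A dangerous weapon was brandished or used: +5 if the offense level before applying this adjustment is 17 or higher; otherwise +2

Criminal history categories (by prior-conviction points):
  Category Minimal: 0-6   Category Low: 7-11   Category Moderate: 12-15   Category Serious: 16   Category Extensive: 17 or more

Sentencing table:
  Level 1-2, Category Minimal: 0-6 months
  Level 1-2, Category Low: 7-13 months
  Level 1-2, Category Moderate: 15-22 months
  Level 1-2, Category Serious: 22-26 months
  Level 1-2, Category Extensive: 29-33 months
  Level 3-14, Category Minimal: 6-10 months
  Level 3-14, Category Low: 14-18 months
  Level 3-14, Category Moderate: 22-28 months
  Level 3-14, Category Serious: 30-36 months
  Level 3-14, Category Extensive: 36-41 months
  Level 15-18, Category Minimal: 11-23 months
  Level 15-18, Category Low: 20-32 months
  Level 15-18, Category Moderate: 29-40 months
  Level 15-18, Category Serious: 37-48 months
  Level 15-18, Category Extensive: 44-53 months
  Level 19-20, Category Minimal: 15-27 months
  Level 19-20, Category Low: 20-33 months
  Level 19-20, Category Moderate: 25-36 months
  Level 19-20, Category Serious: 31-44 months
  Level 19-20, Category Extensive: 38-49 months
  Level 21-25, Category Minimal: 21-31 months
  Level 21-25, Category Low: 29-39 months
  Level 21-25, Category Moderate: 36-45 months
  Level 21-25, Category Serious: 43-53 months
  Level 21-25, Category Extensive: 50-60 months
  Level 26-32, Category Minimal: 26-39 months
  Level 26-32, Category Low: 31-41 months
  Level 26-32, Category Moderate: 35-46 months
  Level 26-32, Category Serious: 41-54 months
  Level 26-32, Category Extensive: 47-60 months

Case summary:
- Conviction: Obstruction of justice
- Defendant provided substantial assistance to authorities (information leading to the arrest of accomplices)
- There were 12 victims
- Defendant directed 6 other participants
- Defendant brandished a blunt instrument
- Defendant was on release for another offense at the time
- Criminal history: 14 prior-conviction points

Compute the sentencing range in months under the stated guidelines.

35-46 months

Base offense level for obstruction of justice: 20.
A1 does not apply.
A2 applies: 20 + 2 = 22.
A3 does not apply.
A4 applies (level before this adjustment is 22 ≥ 4, so +5): 22 + 5 = 27.
A5 applies: 27 − 4 = 23.
A6 applies: 23 + 2 = 25.
A7 does not apply.
A8 applies (level before this adjustment is 25 ≥ 17, so +5): 25 + 5 = 30.
Final offense level: 30.
Criminal history: 14 prior points → Category Moderate (12-15).
Level 30 falls in the 26-32 band.
Grid: Level 26-32 × Category Moderate = 35-46 months.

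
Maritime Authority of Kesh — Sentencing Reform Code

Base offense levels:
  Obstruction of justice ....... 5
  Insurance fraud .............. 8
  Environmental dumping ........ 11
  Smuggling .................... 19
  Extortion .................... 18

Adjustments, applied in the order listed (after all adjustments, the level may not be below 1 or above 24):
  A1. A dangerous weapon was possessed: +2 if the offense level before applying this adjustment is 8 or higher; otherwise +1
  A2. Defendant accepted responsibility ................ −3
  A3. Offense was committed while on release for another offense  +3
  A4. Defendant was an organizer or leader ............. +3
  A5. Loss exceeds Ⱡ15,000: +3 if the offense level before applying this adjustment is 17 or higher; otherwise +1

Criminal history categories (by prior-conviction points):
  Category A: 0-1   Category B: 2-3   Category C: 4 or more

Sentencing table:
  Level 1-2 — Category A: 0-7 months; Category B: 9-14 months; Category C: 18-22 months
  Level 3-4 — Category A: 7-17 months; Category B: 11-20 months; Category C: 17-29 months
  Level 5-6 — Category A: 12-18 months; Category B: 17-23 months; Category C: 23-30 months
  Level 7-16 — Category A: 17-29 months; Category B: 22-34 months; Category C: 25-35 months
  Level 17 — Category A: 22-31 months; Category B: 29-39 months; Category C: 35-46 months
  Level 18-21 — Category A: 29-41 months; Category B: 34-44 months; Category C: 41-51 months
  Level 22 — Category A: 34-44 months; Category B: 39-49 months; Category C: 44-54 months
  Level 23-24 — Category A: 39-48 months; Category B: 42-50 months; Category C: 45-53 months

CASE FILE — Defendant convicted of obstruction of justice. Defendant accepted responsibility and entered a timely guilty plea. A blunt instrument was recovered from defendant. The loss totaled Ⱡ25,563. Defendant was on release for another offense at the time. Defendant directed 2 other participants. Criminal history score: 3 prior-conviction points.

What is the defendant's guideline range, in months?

Base offense level for obstruction of justice: 5.
A1 applies (level before this adjustment is 5 < 8, so +1): 5 + 1 = 6.
A2 applies: 6 − 3 = 3.
A3 applies: 3 + 3 = 6.
A4 applies: 6 + 3 = 9.
A5 applies (level before this adjustment is 9 < 17, so +1): 9 + 1 = 10.
Final offense level: 10.
Criminal history: 3 prior points → Category B (2-3).
Level 10 falls in the 7-16 band.
Grid: Level 7-16 × Category B = 22-34 months.

22-34 months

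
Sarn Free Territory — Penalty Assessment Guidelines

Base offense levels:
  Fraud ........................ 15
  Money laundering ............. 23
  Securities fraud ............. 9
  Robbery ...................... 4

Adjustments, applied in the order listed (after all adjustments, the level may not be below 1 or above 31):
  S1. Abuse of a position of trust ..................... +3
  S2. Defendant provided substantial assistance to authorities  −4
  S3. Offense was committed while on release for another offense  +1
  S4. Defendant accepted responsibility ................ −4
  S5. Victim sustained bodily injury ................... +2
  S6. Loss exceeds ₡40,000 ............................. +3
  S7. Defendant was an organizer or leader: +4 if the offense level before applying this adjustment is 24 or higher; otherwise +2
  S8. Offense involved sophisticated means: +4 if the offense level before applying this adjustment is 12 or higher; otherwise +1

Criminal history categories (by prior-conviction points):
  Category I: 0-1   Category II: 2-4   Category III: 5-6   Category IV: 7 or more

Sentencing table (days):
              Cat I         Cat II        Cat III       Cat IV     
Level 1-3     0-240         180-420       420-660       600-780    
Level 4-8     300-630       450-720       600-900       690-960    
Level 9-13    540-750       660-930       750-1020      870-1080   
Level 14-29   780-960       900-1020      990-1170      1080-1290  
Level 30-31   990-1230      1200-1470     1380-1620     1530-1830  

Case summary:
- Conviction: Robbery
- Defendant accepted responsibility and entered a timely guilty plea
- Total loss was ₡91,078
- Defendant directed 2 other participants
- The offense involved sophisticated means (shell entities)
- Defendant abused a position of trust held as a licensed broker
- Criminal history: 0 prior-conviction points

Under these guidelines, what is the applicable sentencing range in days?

540-750 days

Base offense level for robbery: 4.
S1 applies: 4 + 3 = 7.
S2 does not apply.
S3 does not apply.
S4 applies: 7 − 4 = 3.
S5 does not apply.
S6 applies: 3 + 3 = 6.
S7 applies (level before this adjustment is 6 < 24, so +2): 6 + 2 = 8.
S8 applies (level before this adjustment is 8 < 12, so +1): 8 + 1 = 9.
Final offense level: 9.
Criminal history: 0 prior points → Category I (0-1).
Level 9 falls in the 9-13 band.
Grid: Level 9-13 × Category I = 540-750 days.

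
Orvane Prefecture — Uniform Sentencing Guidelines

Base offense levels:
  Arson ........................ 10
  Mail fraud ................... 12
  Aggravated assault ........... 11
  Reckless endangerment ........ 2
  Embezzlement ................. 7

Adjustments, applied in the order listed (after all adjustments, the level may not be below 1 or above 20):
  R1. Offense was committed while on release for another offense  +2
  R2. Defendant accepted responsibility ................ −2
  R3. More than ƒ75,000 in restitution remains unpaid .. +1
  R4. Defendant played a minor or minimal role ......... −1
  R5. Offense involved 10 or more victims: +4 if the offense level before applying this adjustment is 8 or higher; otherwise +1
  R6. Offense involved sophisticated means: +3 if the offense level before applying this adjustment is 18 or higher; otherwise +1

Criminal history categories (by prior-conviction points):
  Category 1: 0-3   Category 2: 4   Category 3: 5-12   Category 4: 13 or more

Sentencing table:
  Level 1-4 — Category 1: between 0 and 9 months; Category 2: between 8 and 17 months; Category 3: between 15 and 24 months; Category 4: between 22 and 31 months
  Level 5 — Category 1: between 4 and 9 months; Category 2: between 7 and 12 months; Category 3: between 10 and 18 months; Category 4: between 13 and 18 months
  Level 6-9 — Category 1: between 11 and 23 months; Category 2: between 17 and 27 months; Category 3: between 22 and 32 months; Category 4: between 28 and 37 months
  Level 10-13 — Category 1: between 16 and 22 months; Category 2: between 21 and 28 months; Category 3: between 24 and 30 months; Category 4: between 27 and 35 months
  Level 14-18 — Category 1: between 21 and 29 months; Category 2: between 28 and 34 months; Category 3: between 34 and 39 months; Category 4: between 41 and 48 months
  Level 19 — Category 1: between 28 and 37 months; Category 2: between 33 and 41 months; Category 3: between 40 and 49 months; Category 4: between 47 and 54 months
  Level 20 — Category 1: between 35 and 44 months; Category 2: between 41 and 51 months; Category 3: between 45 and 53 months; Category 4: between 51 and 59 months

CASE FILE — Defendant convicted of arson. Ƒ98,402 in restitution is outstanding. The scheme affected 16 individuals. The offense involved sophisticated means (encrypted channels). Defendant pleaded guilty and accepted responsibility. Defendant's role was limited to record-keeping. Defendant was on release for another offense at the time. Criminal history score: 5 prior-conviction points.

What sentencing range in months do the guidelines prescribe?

Base offense level for arson: 10.
R1 applies: 10 + 2 = 12.
R2 applies: 12 − 2 = 10.
R3 applies: 10 + 1 = 11.
R4 applies: 11 − 1 = 10.
R5 applies (level before this adjustment is 10 ≥ 8, so +4): 10 + 4 = 14.
R6 applies (level before this adjustment is 14 < 18, so +1): 14 + 1 = 15.
Final offense level: 15.
Criminal history: 5 prior points → Category 3 (5-12).
Level 15 falls in the 14-18 band.
Grid: Level 14-18 × Category 3 = 34-39 months.

34-39 months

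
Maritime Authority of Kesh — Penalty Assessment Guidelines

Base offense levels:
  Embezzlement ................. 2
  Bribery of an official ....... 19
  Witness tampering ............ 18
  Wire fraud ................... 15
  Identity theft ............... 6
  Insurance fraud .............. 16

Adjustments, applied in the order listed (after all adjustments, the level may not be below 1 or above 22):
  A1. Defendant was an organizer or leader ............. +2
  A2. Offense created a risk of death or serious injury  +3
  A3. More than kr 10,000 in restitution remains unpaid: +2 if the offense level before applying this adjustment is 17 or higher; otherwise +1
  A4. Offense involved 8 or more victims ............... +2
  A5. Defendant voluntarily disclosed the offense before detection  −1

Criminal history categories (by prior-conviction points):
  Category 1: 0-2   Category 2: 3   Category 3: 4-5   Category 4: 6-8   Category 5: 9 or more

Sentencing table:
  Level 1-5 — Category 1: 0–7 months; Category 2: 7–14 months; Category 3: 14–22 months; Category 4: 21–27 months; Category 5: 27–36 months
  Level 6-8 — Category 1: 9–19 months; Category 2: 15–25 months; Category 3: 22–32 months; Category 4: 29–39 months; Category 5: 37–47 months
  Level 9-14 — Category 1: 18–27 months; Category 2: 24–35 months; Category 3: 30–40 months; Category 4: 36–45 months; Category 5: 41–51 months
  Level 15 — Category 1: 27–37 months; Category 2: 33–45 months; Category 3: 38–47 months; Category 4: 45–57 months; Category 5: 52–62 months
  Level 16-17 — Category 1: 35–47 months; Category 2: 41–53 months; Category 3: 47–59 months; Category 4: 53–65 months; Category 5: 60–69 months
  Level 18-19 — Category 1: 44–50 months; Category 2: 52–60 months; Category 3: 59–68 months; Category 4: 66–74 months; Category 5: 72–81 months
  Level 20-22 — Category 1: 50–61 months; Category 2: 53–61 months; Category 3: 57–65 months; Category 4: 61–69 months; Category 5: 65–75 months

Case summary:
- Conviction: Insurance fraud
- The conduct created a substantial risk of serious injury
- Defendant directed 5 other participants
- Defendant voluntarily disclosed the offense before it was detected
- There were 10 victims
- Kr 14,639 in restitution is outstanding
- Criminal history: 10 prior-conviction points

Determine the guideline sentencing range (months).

Base offense level for insurance fraud: 16.
A1 applies: 16 + 2 = 18.
A2 applies: 18 + 3 = 21.
A3 applies (level before this adjustment is 21 ≥ 17, so +2): 21 + 2 = 23.
A4 applies: 23 + 2 = 25.
A5 applies: 25 − 1 = 24.
Level 24 exceeds the maximum of 22; capped at 22.
Final offense level: 22.
Criminal history: 10 prior points → Category 5 (9+).
Level 22 falls in the 20-22 band.
Grid: Level 20-22 × Category 5 = 65-75 months.

65-75 months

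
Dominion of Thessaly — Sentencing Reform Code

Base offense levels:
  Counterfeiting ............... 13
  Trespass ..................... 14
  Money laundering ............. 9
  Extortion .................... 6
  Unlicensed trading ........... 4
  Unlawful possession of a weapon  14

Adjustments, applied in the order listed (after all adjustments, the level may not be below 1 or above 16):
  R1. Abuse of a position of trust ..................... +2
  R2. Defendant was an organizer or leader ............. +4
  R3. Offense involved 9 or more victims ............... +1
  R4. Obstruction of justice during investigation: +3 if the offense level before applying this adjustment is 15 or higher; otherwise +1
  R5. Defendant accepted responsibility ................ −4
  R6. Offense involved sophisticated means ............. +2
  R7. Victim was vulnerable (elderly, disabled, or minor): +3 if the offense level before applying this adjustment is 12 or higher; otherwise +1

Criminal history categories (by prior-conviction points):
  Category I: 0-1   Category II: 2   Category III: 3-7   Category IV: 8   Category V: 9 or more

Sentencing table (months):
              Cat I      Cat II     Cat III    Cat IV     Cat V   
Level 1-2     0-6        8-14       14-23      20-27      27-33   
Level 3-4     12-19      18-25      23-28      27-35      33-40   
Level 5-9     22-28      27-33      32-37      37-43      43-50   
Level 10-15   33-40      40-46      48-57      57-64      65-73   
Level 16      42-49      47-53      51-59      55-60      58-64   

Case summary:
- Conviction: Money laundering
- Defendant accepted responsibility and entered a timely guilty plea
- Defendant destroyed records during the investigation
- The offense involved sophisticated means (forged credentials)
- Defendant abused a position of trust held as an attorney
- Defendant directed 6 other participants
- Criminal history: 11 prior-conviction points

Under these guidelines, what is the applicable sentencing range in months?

Base offense level for money laundering: 9.
R1 applies: 9 + 2 = 11.
R2 applies: 11 + 4 = 15.
R4 applies (level before this adjustment is 15 ≥ 15, so +3): 15 + 3 = 18.
R5 applies: 18 − 4 = 14.
R6 applies: 14 + 2 = 16.
Final offense level: 16.
Criminal history: 11 prior points → Category V (9+).
Level 16 falls in the 16 band.
Grid: Level 16 × Category V = 58-64 months.

58-64 months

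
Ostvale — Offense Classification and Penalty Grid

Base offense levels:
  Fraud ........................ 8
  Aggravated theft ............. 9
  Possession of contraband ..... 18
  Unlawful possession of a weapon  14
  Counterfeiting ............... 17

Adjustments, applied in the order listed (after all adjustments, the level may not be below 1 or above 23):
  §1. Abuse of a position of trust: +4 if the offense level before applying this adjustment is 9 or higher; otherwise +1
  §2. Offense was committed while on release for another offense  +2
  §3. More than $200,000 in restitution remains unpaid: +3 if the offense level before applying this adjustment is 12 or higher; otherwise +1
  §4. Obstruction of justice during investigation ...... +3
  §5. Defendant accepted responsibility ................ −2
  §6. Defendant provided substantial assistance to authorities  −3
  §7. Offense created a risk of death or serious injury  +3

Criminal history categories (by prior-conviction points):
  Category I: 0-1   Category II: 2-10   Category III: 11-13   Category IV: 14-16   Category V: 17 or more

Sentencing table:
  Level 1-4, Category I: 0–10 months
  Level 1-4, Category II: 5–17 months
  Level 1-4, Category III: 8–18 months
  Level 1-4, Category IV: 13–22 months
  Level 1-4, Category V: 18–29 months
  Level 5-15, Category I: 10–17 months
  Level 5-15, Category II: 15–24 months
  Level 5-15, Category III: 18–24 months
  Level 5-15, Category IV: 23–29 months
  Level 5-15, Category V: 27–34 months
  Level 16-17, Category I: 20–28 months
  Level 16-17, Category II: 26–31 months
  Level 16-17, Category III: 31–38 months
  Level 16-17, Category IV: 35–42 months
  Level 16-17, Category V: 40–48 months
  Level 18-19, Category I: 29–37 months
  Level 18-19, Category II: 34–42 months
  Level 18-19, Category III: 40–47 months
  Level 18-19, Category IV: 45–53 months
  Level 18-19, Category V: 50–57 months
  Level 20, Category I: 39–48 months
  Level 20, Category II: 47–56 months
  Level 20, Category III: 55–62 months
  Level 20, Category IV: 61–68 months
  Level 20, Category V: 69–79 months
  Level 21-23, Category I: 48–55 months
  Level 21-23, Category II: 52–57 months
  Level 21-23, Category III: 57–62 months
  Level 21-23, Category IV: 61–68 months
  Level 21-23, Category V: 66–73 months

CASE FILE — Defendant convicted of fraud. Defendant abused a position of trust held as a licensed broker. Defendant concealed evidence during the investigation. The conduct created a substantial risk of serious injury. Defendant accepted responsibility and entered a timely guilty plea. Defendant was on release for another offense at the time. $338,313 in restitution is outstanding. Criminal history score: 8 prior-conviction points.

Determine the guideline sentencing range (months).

Base offense level for fraud: 8.
§1 applies (level before this adjustment is 8 < 9, so +1): 8 + 1 = 9.
§2 applies: 9 + 2 = 11.
§3 applies (level before this adjustment is 11 < 12, so +1): 11 + 1 = 12.
§4 applies: 12 + 3 = 15.
§5 applies: 15 − 2 = 13.
§7 applies: 13 + 3 = 16.
Final offense level: 16.
Criminal history: 8 prior points → Category II (2-10).
Level 16 falls in the 16-17 band.
Grid: Level 16-17 × Category II = 26-31 months.

26-31 months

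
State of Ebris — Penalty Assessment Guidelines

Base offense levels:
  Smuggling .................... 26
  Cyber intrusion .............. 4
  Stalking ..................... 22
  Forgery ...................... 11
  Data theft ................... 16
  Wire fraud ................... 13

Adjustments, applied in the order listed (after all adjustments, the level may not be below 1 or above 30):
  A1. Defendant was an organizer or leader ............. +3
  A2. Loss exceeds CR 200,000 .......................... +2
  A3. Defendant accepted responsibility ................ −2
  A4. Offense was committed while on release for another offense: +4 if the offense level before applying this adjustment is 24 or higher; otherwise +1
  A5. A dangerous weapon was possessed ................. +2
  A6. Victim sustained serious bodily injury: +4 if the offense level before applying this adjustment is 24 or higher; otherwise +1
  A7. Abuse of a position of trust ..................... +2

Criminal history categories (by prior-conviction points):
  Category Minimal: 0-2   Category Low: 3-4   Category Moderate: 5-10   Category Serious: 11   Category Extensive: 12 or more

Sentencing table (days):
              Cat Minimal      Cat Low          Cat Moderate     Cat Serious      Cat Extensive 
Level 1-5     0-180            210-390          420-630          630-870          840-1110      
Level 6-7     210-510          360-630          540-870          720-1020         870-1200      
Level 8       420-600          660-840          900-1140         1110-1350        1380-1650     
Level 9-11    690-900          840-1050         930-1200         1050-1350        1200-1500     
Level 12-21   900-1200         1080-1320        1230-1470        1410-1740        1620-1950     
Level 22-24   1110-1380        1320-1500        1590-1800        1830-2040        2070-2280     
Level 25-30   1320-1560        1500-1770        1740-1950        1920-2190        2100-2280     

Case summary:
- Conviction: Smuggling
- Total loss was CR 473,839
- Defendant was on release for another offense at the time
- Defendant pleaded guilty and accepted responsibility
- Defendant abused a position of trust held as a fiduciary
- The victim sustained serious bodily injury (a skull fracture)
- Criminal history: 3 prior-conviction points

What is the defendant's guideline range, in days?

1500-1770 days

Base offense level for smuggling: 26.
A2 applies: 26 + 2 = 28.
A3 applies: 28 − 2 = 26.
A4 applies (level before this adjustment is 26 ≥ 24, so +4): 26 + 4 = 30.
A5 does not apply.
A6 applies (level before this adjustment is 30 ≥ 24, so +4): 30 + 4 = 34.
A7 applies: 34 + 2 = 36.
Level 36 exceeds the maximum of 30; capped at 30.
Final offense level: 30.
Criminal history: 3 prior points → Category Low (3-4).
Level 30 falls in the 25-30 band.
Grid: Level 25-30 × Category Low = 1500-1770 days.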